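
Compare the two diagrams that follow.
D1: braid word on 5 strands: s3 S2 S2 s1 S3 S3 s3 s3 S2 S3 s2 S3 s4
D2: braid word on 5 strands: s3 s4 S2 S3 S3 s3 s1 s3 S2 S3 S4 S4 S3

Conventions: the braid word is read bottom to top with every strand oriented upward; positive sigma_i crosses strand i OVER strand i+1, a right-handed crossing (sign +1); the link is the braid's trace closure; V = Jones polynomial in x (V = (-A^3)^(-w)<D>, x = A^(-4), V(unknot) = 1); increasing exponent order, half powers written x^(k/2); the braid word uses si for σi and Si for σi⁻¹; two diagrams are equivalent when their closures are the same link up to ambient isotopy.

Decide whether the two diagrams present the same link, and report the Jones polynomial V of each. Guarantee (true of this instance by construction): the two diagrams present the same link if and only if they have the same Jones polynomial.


equivalent: yes
D1 (bracket A^-1 + A^7; 13 crossings at w = -1): V = -x^(-5/2) - x^(-1/2)
V(D2) = -x^(-5/2) - x^(-1/2)  [13 crossings, <D> = A^-7 + A, w = -3]
observation: one V(x) for all 2 diagrams — one class (guaranteed)


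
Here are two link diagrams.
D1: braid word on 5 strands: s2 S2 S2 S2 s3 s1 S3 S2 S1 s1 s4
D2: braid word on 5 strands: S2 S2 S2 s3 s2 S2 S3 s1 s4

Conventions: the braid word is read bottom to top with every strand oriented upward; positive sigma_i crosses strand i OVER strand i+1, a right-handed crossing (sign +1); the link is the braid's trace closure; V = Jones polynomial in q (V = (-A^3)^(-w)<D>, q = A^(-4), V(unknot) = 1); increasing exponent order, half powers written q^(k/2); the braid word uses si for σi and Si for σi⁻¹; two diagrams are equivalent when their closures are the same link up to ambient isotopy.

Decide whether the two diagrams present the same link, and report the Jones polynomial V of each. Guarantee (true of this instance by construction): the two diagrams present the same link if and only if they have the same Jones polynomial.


equivalent: yes
V(D1) = q^(-9/2) - q^(-5/2) - q^(-3/2) - q^(-1/2)  (w -1, c 11, <D> = A^-1 + A^3 + A^7 - A^15)
D2 (bracket A^-1 + A^3 + A^7 - A^15; 9 crossings at w = -1): V = q^(-9/2) - q^(-5/2) - q^(-3/2) - q^(-1/2)
why: one V(q) for all 2 diagrams — one class (guaranteed)


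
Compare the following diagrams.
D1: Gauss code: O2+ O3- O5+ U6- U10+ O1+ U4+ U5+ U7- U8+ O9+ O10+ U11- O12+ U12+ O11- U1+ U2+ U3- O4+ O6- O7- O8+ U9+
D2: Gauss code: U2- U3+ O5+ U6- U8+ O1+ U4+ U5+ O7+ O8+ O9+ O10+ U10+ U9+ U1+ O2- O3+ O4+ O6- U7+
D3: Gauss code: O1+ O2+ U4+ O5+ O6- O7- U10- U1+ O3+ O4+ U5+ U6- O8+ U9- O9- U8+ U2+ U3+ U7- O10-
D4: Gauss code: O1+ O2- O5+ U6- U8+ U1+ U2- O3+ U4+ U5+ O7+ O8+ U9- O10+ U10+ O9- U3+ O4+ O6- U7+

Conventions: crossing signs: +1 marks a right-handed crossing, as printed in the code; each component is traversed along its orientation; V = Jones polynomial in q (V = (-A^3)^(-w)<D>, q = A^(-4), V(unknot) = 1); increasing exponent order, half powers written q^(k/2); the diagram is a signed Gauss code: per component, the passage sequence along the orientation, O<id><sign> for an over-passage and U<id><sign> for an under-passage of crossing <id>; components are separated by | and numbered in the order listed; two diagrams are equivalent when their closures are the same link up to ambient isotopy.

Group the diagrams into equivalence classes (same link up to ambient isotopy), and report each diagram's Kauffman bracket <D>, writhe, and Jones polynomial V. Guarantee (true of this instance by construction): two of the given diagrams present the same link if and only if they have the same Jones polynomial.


grouping into links: {D1, D2, D4} | {D3}
V(D1) = q - q^2 + 2q^3 - q^4 + q^5 - q^6  (w +4, c 12, <D> = -A^-12 + A^-8 - A^-4 + 2 - A^4 + A^8)
V(D2) = q - q^2 + 2q^3 - q^4 + q^5 - q^6  [10 crossings, <D> = -A^-6 + A^-2 - A^2 + 2A^6 - A^10 + A^14, w = +6]
V(D3) = 1  (w +2, c 10, <D> = A^6)
D4 (bracket -A^-12 + A^-8 - A^-4 + 2 - A^4 + A^8; 10 crossings at w = +4): V = q - q^2 + 2q^3 - q^4 + q^5 - q^6
key observation: V(q) takes 2 values over 4 diagrams, fixing the grouping


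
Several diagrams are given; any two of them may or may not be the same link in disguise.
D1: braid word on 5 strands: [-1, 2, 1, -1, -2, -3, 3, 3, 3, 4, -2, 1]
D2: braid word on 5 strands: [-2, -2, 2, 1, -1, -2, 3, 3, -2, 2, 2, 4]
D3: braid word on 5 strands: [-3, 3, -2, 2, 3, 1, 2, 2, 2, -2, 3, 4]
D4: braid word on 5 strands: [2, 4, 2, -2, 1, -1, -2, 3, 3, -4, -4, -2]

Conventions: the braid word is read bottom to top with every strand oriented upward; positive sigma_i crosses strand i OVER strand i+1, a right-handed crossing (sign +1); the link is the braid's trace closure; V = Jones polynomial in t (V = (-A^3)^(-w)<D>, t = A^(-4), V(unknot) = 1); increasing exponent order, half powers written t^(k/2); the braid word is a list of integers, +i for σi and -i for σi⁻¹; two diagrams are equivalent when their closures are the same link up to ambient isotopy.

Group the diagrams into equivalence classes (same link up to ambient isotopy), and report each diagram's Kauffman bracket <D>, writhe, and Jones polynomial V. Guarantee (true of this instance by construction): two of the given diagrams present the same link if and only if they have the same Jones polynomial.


grouping into links: {D1, D2, D4} | {D3}
V(D1) = 1 + t + t^2 + t^3  (w +2, c 12, <D> = A^-6 + A^-2 + A^2 + A^6)
V(D2) = 1 + t + t^2 + t^3  (w +2, c 12, <D> = A^-6 + A^-2 + A^2 + A^6)
V(D3) = t + 2t^3 + t^5  [12 crossings, <D> = A^-2 + 2A^6 + A^14, w = +6]
D4 (bracket A^-12 + A^-8 + A^-4 + 1; 12 crossings at w = 0): V = 1 + t + t^2 + t^3
key observation: comparing 4 Jones polynomials yields 2 groups


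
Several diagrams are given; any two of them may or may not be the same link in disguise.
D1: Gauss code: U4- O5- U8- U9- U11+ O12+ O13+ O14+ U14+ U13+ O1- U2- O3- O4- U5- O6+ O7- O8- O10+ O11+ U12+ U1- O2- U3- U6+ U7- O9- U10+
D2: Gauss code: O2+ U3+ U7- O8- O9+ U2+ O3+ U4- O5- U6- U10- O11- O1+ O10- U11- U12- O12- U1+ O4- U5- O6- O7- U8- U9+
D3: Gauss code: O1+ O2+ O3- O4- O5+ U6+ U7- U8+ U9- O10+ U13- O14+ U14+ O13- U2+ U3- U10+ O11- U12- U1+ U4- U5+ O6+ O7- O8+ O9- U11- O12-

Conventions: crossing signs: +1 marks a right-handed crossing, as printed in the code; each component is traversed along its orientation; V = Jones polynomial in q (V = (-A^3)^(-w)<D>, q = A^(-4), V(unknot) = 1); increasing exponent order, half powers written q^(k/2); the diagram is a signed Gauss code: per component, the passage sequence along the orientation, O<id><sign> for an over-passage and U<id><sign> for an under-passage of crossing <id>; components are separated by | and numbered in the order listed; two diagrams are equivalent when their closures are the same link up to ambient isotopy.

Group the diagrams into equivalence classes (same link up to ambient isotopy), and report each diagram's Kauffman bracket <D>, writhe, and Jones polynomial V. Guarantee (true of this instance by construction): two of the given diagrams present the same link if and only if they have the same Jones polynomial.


grouping into links: {D1} | {D2} | {D3}
V(D1) = -q^-6 + q^-5 - q^-4 + 2q^-3 - q^-2 + q^-1  (w -2, c 14, <D> = A^-2 - A^2 + 2A^6 - A^10 + A^14 - A^18)
V(D2) = -q^-4 + q^-3 + q^-1  [12 crossings, <D> = A^-8 + 1 - A^4, w = -4]
V(D3) = 1  [14 crossings, <D> = 1, w = 0]
why: 3 values of V(q) split the 3 diagrams


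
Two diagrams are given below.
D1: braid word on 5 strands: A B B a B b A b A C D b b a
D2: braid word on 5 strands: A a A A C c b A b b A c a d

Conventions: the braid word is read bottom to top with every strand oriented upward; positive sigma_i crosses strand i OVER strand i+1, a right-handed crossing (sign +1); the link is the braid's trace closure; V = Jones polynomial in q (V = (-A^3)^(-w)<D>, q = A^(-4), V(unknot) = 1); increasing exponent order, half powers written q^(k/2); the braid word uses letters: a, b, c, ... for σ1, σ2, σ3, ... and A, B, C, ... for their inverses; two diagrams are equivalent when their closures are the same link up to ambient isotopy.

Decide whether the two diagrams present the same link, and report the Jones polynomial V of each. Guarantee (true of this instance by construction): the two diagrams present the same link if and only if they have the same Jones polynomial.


same link: no
V(D1) = 1  [14 crossings, <D> = A^-6, w = -2]
D2 (bracket -A^-6 + 2A^-2 - 2A^2 + 3A^6 - 2A^10 + 2A^14 - A^18; 14 crossings at w = +2): V = -q^-3 + 2q^-2 - 2q^-1 + 3 - 2q + 2q^2 - q^3
note: 2 classes among 2 diagrams; unequal V(q) rules out equality


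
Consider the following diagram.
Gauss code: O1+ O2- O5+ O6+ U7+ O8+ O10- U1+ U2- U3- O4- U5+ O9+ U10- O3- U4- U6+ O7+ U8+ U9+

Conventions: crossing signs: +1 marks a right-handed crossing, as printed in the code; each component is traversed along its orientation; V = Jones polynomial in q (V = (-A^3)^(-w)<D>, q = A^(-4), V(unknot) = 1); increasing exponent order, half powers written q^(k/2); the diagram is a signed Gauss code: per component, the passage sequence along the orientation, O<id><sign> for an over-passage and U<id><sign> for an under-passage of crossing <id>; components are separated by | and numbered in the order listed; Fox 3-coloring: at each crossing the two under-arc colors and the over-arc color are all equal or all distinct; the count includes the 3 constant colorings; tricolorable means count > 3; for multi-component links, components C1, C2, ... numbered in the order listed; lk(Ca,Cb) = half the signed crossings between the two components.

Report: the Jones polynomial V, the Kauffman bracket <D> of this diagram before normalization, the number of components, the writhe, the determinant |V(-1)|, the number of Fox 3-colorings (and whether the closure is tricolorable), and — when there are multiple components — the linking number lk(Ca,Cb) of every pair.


V(q) = -q^-1 + 2 - q + 2q^2 - q^3 + q^4 - q^5
bracket: -A^-14 + A^-10 - A^-6 + 2A^-2 - A^2 + 2A^6 - A^10, w = +2
1 component, writhe +2, over 10 crossings
det 9, colorings 9 of 3^10 — tricolorable
observation: |V(-1)| = 9: so tricolorable, since 3 divides 9


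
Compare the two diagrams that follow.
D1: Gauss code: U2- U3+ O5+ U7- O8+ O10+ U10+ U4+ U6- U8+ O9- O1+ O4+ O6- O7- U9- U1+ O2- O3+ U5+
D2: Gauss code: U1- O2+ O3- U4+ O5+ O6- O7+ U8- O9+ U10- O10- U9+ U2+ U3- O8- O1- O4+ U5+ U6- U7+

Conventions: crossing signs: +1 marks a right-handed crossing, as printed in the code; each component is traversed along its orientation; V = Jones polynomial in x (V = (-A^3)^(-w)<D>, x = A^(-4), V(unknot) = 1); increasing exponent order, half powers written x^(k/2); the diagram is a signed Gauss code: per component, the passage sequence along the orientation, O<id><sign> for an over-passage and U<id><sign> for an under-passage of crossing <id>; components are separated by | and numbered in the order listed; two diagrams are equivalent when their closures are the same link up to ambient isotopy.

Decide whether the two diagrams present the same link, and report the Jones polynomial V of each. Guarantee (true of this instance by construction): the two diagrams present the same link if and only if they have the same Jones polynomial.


same link: yes
V(D1) = 1  [10 crossings, <D> = A^6, w = +2]
V(D2) = 1  [10 crossings, <D> = 1, w = 0]
insight: from 10 to 10 crossings by R-moves: one link, two diagrams


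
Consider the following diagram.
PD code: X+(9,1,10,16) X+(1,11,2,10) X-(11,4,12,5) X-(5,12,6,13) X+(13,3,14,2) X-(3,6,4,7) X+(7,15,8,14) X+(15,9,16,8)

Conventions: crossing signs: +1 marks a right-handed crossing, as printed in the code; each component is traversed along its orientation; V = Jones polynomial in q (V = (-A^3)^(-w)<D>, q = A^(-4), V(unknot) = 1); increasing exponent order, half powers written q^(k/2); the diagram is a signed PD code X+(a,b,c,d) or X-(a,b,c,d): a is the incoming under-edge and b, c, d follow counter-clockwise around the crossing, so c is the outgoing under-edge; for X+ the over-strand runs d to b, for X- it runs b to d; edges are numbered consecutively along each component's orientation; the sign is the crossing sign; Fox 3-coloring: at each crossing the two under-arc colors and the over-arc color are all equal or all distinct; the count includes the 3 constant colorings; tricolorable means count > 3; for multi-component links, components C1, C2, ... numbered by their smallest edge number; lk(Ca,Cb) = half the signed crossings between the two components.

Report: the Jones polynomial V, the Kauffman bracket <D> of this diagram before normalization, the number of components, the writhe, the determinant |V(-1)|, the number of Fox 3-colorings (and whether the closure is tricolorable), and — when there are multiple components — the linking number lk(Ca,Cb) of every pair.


V(q) = -q^-2 + 2q^-1 - 2 + 4q - 4q^2 + 4q^3 - 3q^4 + 2q^5 - q^6
bracket: -A^-18 + 2A^-14 - 3A^-10 + 4A^-6 - 4A^-2 + 4A^2 - 2A^6 + 2A^10 - A^14, w = +2
1 component, writhe +2, over 8 crossings
det 23, colorings 3 of 3^8 — not tricolorable
observation: det 23 = |V(-1)|; not divisible by 3, so not tricolorable


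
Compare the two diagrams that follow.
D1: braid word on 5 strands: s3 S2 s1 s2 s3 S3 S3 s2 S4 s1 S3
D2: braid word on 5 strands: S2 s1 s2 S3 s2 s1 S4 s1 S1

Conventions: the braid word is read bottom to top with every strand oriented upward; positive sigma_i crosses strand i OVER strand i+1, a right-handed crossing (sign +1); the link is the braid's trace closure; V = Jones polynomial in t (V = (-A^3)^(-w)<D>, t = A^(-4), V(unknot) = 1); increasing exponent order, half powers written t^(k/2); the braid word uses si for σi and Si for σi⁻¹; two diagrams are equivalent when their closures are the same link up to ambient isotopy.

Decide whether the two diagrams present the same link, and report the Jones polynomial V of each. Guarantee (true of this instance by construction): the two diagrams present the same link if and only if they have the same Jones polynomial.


same link: yes
V(D1) = -t^(1/2) + t^(3/2) - t^(5/2) - t^(9/2)  [11 crossings, <D> = A^-15 + A^-7 - A^-3 + A, w = +1]
V(D2) = -t^(1/2) + t^(3/2) - t^(5/2) - t^(9/2)  [9 crossings, <D> = A^-15 + A^-7 - A^-3 + A, w = +1]
insight: one V(t) for all 2 diagrams — one class (guaranteed)


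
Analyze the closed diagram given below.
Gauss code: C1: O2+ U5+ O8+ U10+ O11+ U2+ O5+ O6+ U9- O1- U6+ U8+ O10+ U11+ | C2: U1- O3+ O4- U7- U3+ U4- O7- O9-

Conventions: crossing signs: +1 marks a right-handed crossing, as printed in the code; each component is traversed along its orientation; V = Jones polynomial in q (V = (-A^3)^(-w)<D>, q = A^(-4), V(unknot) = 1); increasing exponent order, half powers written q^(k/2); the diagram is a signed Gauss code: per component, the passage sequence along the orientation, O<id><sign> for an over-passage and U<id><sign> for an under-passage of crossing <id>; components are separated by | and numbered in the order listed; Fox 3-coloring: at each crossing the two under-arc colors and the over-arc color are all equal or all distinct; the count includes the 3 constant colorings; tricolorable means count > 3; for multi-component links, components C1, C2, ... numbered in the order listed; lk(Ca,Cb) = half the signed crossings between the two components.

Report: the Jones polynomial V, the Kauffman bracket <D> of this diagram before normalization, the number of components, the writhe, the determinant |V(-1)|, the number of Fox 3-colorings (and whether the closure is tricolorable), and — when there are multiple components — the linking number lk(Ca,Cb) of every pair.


V = -q^(-1/2) - 2q^(3/2) + q^(5/2) - 2q^(7/2) + 2q^(9/2) - q^(11/2) + q^(13/2)
<D> = -A^-17 + A^-13 - 2A^-9 + 2A^-5 - A^-1 + 2A^3 + A^11 (w = +3)
2 components over 11 crossings, w = +3
lk(C1,C2): -1
3 Fox colorings among 3^11, |V(-1)| = 10: not tricolorable
why: w = +3 (over 11 crossings) is diagram-only; (-A^3)^(-3) removes it from V


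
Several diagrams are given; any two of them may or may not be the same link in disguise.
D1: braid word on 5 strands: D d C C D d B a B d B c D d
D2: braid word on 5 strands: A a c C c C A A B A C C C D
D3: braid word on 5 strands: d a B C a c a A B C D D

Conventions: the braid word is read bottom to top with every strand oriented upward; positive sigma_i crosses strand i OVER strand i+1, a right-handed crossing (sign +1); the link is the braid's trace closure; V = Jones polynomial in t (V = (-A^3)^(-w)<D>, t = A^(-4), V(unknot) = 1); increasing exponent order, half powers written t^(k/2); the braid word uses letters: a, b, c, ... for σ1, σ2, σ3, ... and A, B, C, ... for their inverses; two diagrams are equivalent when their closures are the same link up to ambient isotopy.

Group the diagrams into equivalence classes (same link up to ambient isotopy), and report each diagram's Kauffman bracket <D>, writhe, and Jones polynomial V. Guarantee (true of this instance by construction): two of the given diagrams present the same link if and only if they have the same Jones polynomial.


classes: {D1} | {D2} | {D3}
V(D1) = -t^-4 + t^-3 + t^-1  [14 crossings, <D> = A^-2 + A^6 - A^10, w = -2]
V(D2) = t^-8 - 2t^-7 + t^-6 - 2t^-5 + 2t^-4 + t^-2  (w -8, c 14, <D> = A^-16 + 2A^-8 - 2A^-4 + 1 - 2A^4 + A^8)
V(D3) = t^-2 - t^-1 + 1 - t + t^2  (w -2, c 12, <D> = A^-14 - A^-10 + A^-6 - A^-2 + A^2)
insight: 3 values of V(t) split the 3 diagrams


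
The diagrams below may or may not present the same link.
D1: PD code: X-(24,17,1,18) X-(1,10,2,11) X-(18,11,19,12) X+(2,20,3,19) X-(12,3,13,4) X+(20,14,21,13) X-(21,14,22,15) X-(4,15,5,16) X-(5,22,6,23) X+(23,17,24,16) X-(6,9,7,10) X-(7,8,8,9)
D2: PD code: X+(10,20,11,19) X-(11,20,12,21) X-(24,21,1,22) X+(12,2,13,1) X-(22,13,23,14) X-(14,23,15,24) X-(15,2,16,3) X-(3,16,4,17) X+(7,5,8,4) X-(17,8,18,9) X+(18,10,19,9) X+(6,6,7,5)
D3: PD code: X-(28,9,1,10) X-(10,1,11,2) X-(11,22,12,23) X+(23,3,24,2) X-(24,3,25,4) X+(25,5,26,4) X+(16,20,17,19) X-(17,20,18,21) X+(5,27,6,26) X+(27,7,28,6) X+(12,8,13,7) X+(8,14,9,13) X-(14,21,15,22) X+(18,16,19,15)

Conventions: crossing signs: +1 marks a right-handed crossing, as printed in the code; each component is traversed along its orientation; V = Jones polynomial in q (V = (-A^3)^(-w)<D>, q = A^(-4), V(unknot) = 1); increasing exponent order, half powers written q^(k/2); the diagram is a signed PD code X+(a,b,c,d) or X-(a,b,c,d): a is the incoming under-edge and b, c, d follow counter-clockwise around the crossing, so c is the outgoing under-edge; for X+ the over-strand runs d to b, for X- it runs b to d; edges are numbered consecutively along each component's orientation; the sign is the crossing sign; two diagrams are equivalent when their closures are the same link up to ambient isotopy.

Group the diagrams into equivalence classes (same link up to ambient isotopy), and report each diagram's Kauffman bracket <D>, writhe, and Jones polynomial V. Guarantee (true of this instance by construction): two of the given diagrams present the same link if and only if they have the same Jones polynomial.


grouping into links: {D1, D2} | {D3}
V(D1) = -q^-6 + q^-5 - q^-4 + 2q^-3 - q^-2 + q^-1  (w -6, c 12, <D> = A^-14 - A^-10 + 2A^-6 - A^-2 + A^2 - A^6)
V(D2) = -q^-6 + q^-5 - q^-4 + 2q^-3 - q^-2 + q^-1  [12 crossings, <D> = A^-2 - A^2 + 2A^6 - A^10 + A^14 - A^18, w = -2]
D3 (bracket A^-14 - 2A^-10 + 2A^-6 - 2A^-2 + 2A^2 - A^6 + A^10; 14 crossings at w = +2): V = q^-1 - 1 + 2q - 2q^2 + 2q^3 - 2q^4 + q^5
why: V(q) takes 2 values over 3 diagrams, fixing the grouping


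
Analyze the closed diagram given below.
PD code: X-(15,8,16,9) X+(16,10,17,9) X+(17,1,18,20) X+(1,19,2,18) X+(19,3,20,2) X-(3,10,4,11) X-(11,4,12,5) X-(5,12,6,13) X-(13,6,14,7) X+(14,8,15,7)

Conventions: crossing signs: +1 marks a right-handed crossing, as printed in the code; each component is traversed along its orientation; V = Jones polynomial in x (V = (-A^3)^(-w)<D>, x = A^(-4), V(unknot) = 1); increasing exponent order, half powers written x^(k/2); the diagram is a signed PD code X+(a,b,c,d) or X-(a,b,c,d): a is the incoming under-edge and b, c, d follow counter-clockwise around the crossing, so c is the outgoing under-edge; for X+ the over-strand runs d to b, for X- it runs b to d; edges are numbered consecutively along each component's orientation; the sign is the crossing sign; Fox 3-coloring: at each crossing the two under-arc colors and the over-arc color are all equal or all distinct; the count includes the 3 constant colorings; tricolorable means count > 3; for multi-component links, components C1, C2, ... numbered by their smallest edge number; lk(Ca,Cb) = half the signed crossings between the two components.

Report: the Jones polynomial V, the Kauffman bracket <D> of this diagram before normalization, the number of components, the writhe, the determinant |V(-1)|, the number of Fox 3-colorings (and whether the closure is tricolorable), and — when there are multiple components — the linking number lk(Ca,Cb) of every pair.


V = -x^-3 + x^-2 - x^-1 + 3 - x + x^2 - x^3
<D> = -A^-12 + A^-8 - A^-4 + 3 - A^4 + A^8 - A^12 (w = 0)
1 component over 10 crossings, w = 0
27 Fox colorings among 3^10, |V(-1)| = 9: tricolorable
why: palindromic: swapping x for 1/x fixes V


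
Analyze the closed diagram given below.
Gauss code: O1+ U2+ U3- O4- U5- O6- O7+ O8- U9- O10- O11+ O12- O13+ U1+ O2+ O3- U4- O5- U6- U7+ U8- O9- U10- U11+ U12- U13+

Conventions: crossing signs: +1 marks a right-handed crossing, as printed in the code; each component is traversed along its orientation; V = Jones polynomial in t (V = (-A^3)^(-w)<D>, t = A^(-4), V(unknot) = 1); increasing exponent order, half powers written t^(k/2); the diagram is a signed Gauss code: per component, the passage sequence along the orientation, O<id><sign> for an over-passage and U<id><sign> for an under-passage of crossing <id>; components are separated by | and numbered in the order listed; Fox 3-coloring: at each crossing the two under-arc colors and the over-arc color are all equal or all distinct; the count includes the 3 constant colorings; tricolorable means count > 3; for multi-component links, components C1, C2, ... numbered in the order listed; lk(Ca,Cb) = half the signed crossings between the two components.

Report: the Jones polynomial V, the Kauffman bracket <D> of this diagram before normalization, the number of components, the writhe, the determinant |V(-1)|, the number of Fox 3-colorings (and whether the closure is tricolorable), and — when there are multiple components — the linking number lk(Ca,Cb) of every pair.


V(t) = -t^-4 + t^-3 + t^-1
bracket: -A^-5 - A^3 + A^7, w = -3
1 component, writhe -3, over 13 crossings
det 3, colorings 9 of 3^13 — tricolorable
observation: V spans 3 powers of t: at least 3 crossings in any diagram


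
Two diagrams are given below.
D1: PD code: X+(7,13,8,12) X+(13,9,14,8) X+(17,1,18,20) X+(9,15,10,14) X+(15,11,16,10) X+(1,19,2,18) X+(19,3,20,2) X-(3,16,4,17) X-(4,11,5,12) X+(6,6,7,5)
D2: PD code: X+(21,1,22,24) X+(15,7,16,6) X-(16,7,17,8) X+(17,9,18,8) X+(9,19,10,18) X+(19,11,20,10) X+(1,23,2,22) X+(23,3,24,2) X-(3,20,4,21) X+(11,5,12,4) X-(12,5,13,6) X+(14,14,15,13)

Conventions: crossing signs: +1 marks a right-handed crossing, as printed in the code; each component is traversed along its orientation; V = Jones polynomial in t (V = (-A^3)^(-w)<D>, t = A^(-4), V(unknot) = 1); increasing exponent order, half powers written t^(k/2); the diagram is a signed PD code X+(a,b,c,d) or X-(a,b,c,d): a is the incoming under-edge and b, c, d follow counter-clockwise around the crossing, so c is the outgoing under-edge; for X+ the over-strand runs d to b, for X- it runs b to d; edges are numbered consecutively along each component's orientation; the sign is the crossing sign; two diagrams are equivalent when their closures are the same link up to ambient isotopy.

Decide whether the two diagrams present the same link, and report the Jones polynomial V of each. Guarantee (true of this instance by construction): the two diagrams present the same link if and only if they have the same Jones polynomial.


equivalent: yes
V(D1) = t^2 + 2t^4 - 2t^5 + t^6 - 2t^7 + t^8  (w +6, c 10, <D> = A^-14 - 2A^-10 + A^-6 - 2A^-2 + 2A^2 + A^10)
V(D2) = t^2 + 2t^4 - 2t^5 + t^6 - 2t^7 + t^8  [12 crossings, <D> = A^-14 - 2A^-10 + A^-6 - 2A^-2 + 2A^2 + A^10, w = +6]
key observation: all 2 diagrams share one V(t), hence one class


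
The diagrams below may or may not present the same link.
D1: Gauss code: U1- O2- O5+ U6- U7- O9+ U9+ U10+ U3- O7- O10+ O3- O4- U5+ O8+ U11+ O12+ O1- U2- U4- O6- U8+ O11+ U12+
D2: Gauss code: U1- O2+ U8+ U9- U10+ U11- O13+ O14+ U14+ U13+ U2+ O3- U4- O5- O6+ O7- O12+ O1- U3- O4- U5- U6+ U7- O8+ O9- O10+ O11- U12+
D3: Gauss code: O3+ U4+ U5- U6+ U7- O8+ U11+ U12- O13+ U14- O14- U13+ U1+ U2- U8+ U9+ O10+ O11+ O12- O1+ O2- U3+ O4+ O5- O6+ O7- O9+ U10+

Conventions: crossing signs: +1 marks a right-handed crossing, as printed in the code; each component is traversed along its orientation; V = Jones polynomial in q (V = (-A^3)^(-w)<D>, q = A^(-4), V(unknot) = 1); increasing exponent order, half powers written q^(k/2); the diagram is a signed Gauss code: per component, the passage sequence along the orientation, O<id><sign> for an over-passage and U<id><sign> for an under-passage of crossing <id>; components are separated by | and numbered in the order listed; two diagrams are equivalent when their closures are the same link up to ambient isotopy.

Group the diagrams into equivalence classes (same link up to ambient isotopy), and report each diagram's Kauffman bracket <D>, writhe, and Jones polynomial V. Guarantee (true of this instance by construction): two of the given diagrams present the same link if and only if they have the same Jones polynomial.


equivalence classes: {D1} | {D2} | {D3}
D1 (bracket A^-8 - A^-4 + 1 - A^4 + A^8; 12 crossings at w = 0): V = q^-2 - q^-1 + 1 - q + q^2
D2 (bracket A^4 + A^12 - A^16; 14 crossings at w = 0): V = -q^-4 + q^-3 + q^-1
V(D3) = q + q^3 - q^4  (w +4, c 14, <D> = -A^-4 + 1 + A^8)
observation: V(q) takes 3 values over 3 diagrams, fixing the grouping


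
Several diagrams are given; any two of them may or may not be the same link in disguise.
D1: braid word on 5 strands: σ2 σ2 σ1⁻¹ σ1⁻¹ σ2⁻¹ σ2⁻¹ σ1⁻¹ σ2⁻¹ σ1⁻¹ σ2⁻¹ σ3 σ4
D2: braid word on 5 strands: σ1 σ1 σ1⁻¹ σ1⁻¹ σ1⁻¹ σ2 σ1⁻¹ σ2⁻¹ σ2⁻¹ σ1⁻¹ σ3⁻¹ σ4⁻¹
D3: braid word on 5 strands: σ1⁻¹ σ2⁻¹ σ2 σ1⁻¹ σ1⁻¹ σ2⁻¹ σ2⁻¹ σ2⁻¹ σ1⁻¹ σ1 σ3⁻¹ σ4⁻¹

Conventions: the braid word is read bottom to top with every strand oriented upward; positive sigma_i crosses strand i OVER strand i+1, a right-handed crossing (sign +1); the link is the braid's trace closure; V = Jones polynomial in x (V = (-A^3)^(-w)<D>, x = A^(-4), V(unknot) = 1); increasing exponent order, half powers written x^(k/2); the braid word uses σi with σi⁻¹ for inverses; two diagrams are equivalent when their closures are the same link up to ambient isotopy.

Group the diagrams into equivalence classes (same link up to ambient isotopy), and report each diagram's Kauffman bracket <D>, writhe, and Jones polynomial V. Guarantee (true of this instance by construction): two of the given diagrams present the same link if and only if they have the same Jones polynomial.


classes: {D1, D3} | {D2}
V(D1) = x^-8 - 2x^-7 + x^-6 - 2x^-5 + 2x^-4 + x^-2  [12 crossings, <D> = A^-4 + 2A^4 - 2A^8 + A^12 - 2A^16 + A^20, w = -4]
V(D2) = -x^-6 + x^-5 - x^-4 + 2x^-3 - x^-2 + x^-1  (w -6, c 12, <D> = A^-14 - A^-10 + 2A^-6 - A^-2 + A^2 - A^6)
D3 (bracket A^-16 + 2A^-8 - 2A^-4 + 1 - 2A^4 + A^8; 12 crossings at w = -8): V = x^-8 - 2x^-7 + x^-6 - 2x^-5 + 2x^-4 + x^-2
note: 2 values of V(x) split the 3 diagrams


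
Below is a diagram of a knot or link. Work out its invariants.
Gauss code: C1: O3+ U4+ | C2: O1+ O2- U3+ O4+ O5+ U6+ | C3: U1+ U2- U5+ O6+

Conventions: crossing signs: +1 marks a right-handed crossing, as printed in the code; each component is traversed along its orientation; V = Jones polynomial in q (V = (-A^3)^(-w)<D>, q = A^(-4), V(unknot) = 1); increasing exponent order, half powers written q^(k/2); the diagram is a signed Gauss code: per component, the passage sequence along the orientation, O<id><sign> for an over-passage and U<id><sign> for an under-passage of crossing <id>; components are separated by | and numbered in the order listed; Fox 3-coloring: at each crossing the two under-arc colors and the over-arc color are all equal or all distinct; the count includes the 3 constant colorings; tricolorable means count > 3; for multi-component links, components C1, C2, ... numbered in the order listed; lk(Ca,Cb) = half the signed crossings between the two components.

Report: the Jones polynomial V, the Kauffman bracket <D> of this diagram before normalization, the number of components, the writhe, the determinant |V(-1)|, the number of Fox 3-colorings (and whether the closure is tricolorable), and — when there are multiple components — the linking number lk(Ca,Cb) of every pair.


Jones polynomial: V(q) = q + 2q^3 + q^5
<D> = A^-8 + 2 + A^8; writhe +4
components 3, writhe +4 (6 crossings)
linking number lk(C1,C2) = +1
lk(C1,C3): 0
lk(C2,C3) = +1
3-colorings: 3 of 3^6, det 4 — not tricolorable
note: the 3 component pairs carry total linking +2


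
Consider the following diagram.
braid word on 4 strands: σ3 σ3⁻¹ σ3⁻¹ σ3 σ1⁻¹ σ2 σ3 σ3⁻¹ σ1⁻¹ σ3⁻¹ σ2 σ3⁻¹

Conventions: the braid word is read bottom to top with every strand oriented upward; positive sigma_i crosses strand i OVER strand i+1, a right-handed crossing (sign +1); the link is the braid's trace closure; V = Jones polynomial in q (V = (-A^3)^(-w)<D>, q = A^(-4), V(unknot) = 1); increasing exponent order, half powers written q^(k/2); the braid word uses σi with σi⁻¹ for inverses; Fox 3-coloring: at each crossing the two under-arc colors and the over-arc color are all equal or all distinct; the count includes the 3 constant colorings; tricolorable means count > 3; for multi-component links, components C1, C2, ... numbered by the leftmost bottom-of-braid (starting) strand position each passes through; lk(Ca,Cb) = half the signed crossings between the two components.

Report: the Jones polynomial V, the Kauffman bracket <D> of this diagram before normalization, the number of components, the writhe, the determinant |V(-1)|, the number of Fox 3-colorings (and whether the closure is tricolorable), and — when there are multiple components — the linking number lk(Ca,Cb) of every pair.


V(q) = -q^(-9/2) + q^(-7/2) - 3q^(-5/2) + 2q^(-3/2) - 2q^(-1/2) + 2q^(1/2) - q^(3/2)
bracket: -A^-12 + 2A^-8 - 2A^-4 + 2 - 3A^4 + A^8 - A^12, w = -2
2 components, writhe -2, over 12 crossings
lk(C1,C2) = -2
det 12, colorings 9 of 3^12 — tricolorable
observation: |V(-1)| = 12: so tricolorable, since 3 divides 12


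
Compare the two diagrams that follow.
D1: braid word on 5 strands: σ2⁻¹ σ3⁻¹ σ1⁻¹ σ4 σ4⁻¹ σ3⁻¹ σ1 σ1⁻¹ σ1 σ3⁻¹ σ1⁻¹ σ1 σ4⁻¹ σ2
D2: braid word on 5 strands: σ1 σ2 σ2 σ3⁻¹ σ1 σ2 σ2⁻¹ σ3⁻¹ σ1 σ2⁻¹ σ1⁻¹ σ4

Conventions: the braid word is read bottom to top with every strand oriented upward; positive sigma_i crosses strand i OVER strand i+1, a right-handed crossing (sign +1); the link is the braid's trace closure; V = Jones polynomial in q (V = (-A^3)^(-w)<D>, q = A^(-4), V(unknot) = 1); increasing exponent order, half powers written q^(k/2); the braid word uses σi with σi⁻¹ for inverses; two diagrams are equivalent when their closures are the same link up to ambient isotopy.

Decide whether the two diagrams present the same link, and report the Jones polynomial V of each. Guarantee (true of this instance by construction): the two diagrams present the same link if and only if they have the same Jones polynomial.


equivalent: no
D1 (bracket A^-12 + 2A^-8 + 2A^-4 + 1 - A^4 - A^8; 14 crossings at w = -4): V = -q^-5 - q^-4 + q^-3 + 2q^-2 + 2q^-1 + 1
V(D2) = q^-2 + 2 + q^2  [12 crossings, <D> = A^-2 + 2A^6 + A^14, w = +2]
observation: comparing 2 Jones polynomials yields 2 groups


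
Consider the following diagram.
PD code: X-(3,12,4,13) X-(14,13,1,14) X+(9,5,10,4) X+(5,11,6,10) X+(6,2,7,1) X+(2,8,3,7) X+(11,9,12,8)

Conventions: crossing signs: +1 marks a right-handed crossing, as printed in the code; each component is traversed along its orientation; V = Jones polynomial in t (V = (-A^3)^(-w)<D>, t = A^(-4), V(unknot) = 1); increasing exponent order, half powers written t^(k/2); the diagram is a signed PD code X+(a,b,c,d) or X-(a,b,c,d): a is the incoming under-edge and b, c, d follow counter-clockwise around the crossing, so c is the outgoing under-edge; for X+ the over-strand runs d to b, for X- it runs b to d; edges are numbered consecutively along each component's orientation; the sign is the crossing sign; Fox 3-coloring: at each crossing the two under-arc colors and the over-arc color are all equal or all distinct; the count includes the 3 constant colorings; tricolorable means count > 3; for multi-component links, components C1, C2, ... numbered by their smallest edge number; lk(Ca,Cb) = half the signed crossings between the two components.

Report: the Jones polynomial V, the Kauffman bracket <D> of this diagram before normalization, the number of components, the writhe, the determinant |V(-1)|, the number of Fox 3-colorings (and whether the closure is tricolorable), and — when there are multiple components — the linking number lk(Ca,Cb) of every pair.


V = t - t^2 + 2t^3 - t^4 + t^5 - t^6
<D> = A^-15 - A^-11 + A^-7 - 2A^-3 + A - A^5 (w = +3)
1 component over 7 crossings, w = +3
3 Fox colorings among 3^7, |V(-1)| = 7: not tricolorable
why: w = +3 (over 7 crossings) is diagram-only; (-A^3)^(-3) removes it from V


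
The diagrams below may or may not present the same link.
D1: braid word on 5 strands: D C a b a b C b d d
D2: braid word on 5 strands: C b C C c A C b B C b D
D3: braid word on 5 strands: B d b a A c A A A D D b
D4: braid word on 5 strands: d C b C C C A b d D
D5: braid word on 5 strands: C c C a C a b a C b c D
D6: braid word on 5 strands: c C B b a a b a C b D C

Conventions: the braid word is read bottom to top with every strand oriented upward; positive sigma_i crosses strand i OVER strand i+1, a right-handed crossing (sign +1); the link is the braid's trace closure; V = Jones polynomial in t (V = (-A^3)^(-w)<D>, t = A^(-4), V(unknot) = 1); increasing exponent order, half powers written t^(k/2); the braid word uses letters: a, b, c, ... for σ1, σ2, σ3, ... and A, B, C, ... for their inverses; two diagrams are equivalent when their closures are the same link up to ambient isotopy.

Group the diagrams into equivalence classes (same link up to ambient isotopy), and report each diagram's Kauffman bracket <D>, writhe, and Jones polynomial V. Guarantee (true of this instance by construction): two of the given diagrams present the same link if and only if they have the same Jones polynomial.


classes: {D1, D5, D6} | {D2, D4} | {D3}
V(D1) = t^-1 - 1 + 2t - 2t^2 + 2t^3 - 2t^4 + t^5  [10 crossings, <D> = A^-8 - 2A^-4 + 2 - 2A^4 + 2A^8 - A^12 + A^16, w = +4]
V(D2) = t^-5 - 2t^-4 + 2t^-3 - 2t^-2 + 2t^-1 - 1 + t  [12 crossings, <D> = A^-16 - A^-12 + 2A^-8 - 2A^-4 + 2 - 2A^4 + A^8, w = -4]
V(D3) = -t^-4 + t^-3 + t^-1  (w -2, c 12, <D> = A^-2 + A^6 - A^10)
D4 (bracket A^-10 - A^-6 + 2A^-2 - 2A^2 + 2A^6 - 2A^10 + A^14; 10 crossings at w = -2): V = t^-5 - 2t^-4 + 2t^-3 - 2t^-2 + 2t^-1 - 1 + t
D5 (bracket A^-14 - 2A^-10 + 2A^-6 - 2A^-2 + 2A^2 - A^6 + A^10; 12 crossings at w = +2): V = t^-1 - 1 + 2t - 2t^2 + 2t^3 - 2t^4 + t^5
D6 (bracket A^-14 - 2A^-10 + 2A^-6 - 2A^-2 + 2A^2 - A^6 + A^10; 12 crossings at w = +2): V = t^-1 - 1 + 2t - 2t^2 + 2t^3 - 2t^4 + t^5
note: comparing 6 Jones polynomials yields 3 groups


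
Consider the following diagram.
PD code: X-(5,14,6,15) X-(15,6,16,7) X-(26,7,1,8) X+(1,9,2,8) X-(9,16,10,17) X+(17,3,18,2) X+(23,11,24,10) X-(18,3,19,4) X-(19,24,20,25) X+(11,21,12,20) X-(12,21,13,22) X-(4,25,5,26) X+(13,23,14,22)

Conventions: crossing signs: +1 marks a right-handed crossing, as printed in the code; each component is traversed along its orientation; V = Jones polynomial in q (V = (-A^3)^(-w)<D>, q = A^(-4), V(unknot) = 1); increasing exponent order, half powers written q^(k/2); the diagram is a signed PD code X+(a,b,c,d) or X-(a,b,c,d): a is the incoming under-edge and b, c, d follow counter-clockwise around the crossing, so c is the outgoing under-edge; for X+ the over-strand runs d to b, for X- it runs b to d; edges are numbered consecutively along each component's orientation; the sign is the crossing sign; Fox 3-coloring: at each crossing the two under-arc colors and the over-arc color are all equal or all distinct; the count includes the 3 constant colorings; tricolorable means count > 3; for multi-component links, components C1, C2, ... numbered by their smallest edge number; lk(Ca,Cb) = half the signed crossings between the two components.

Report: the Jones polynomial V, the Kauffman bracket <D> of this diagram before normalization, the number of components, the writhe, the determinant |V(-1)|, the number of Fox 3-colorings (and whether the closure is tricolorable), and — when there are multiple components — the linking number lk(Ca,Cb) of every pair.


Jones polynomial: V(q) = q^-5 - 2q^-4 + 2q^-3 - 2q^-2 + 2q^-1 - 1 + q
<D> = -A^-13 + A^-9 - 2A^-5 + 2A^-1 - 2A^3 + 2A^7 - A^11; writhe -3
components 1, writhe -3 (13 crossings)
3-colorings: 3 of 3^13, det 11 — not tricolorable
note: |V(-1)| = 11: so not tricolorable, since 3 does not divide 11


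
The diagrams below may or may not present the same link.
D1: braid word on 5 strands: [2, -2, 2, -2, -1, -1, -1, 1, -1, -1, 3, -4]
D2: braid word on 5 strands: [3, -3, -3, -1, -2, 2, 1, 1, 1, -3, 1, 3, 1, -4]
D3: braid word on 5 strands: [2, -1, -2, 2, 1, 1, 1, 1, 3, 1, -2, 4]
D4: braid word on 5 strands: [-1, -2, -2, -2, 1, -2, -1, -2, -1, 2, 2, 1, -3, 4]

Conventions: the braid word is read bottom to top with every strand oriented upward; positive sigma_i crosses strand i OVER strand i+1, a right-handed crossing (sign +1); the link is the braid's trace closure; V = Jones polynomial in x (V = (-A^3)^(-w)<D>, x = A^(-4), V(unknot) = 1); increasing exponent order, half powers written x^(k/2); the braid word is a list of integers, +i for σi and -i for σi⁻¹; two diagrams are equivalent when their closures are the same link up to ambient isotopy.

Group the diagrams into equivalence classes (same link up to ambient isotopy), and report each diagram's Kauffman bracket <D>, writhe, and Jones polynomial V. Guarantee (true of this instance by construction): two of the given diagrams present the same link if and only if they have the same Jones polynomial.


equivalence classes: {D1} | {D2, D3} | {D4}
D1 (bracket A^-8 + A^-4 + 1 + A^12; 12 crossings at w = -4): V = x^-6 + x^-3 + x^-2 + x^-1
V(D2) = x + x^2 + x^3 + x^6  (w +2, c 14, <D> = A^-18 + A^-6 + A^-2 + A^2)
D3 (bracket A^-6 + A^6 + A^10 + A^14; 12 crossings at w = +6): V = x + x^2 + x^3 + x^6
V(D4) = x^-5 + 2x^-3 + x^-1  [14 crossings, <D> = A^-8 + 2 + A^8, w = -4]
key observation: comparing 4 Jones polynomials yields 3 groups


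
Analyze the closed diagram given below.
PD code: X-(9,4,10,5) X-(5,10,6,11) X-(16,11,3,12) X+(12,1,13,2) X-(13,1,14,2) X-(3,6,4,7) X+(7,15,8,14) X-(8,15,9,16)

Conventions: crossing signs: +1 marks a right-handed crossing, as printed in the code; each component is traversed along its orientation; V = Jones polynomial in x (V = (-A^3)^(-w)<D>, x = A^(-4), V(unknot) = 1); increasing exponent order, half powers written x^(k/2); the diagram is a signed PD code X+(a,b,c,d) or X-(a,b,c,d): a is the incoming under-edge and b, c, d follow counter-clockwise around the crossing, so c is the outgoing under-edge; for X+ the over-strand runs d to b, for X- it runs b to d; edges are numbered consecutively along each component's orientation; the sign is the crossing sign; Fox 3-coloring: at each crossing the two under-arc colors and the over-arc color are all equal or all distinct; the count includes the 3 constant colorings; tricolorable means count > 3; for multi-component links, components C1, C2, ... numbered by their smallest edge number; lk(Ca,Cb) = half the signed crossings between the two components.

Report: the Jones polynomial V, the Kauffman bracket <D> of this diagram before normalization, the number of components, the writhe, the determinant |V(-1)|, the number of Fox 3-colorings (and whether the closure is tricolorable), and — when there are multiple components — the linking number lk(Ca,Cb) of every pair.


V = x^(-9/2) - x^(-5/2) - x^(-3/2) - x^(-1/2)
<D> = -A^-10 - A^-6 - A^-2 + A^6 (w = -4)
2 components over 8 crossings, w = -4
lk(C1,C2): 0
27 Fox colorings among 3^9, |V(-1)| = 0: tricolorable
why: all 2 components of this link are unlinked algebraically
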